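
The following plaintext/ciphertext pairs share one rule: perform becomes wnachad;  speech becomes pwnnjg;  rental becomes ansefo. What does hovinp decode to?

p(15)→w(22) and e(4)→n(13) fit y≡15x+5 (mod 26); the inverse of 15 mod 26 is 7. This is an affine cipher: with a=0,…,z=25, each position x becomes (15x+5) mod 26.
Undoing it on hovinp: h(7)→7·(7−5)≡14=o; o(14)→7·(14−5)≡11=l; v(21)→7·(21−5)≡8=i; i(8)→7·(8−5)≡21=v; n(13)→7·(13−5)≡4=e; p(15)→7·(15−5)≡18=s (all mod 26).

olives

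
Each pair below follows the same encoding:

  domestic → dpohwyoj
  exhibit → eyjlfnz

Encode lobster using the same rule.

lpdvxjx

In domestic: d→d is +0, o→p is +1, m→o is +2, e→h is +3 — the shift increases by 1 each position. Each letter shifts forward by its position index (0, 1, 2, …) — the shift grows by one for each successive letter.
For lobster: l+0=l, o+1=p, b+2=d, s+3=v, t+4=x, e+5=j, r+6=x.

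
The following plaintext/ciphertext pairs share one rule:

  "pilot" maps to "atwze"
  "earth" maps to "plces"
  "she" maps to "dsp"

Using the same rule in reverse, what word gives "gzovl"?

vodka

Each letter is shifted forward by 11 in the alphabet (a Caesar shift of +11).
Reversing it on gzovl: g−11=v, z−11=o, o−11=d, v−11=k, l−11=a.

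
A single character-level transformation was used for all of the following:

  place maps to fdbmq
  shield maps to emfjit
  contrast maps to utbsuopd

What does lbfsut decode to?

The output letters match the input read backwards, each shifted +1: place reversed is ecalp. Two steps: reverse the string, then apply a Caesar shift of +1.
Decoding lbfsut: shift back: l−1=k, b−1=a, f−1=e, s−1=r, u−1=t, t−1=s → kaerts; then reverse → streak.

streak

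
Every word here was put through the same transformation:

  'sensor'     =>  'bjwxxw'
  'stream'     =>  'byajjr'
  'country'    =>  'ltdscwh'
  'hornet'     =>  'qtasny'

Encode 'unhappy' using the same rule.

A repeating key of period 2 is used — shifts +9, +5 over and over.
On unhappy: u+9=d, n+5=s, h+9=q, a+5=f, p+9=y, p+5=u, y+9=h.

dsqfyuh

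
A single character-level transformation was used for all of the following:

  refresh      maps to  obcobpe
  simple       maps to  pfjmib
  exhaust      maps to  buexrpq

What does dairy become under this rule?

This is a Caesar cipher with shift 23.
For dairy: d+23=a, a+23=x, i+23=f, r+23=o, y+23=v.

axfov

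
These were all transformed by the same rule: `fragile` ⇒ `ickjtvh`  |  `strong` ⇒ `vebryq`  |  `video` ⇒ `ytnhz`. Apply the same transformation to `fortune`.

izbwfxh

Shifts by position in fragile: pos 0: f→i (+3), pos 1: r→c (+11), pos 2: a→k (+10), pos 3: g→j (+3), pos 4: i→t (+11), pos 5: l→v (+10) — repeating every 3. The shifts repeat in a cycle of length 3: positions 0,1,… shift by +3, +11, +10, then the pattern repeats.
For fortune: f+3=i, o+11=z, r+10=b, t+3=w, u+11=f, n+10=x, e+3=h.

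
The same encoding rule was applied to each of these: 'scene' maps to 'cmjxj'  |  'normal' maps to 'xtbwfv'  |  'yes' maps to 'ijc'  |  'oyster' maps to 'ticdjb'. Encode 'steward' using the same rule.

The shift depends on letter class: consonant s→c is +10, but vowel e→j is +5. Vowels shift forward by 5 and consonants shift forward by 10.
On steward: s(cons)+10=c, t(cons)+10=d, e(vowel)+5=j, w(cons)+10=g, a(vowel)+5=f, r(cons)+10=b, d(cons)+10=n.

cdjgfbn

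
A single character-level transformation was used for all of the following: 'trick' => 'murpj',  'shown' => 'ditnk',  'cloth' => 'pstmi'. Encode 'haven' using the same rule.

t(19)→m(12) and r(17)→u(20) fit y≡9x+23 (mod 26); the inverse of 9 mod 26 is 3. Treating letters as 0–25, the rule is x ↦ 9x + 23 (mod 26).
Applying it to haven: h(7)→9·7+23≡8=i; a(0)→9·0+23≡23=x; v(21)→9·21+23≡4=e; e(4)→9·4+23≡7=h; n(13)→9·13+23≡10=k (all mod 26).

ixehk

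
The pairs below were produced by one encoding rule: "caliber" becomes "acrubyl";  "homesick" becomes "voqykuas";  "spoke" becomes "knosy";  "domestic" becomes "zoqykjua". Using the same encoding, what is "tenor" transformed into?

c(2)→a(0) and a(0)→c(2) fit y≡25x+2 (mod 26); the inverse of 25 mod 26 is 25. Each letter's alphabet position (a=0..z=25) is mapped through 25·x+2 mod 26 — an affine cipher.
Applying it to tenor: t(19)→25·19+2≡9=j; e(4)→25·4+2≡24=y; n(13)→25·13+2≡15=p; o(14)→25·14+2≡14=o; r(17)→25·17+2≡11=l (all mod 26).

jypol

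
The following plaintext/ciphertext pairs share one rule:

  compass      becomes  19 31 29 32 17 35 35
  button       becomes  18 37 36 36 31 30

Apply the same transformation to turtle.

c is letter #3 and maps to 19: an offset of 16. Each letter is replaced by its alphabet position (a=1..z=26) + 16.
Applying it to turtle: t=20→36, u=21→37, r=18→34, t=20→36, l=12→28, e=5→21.

36 37 34 36 28 21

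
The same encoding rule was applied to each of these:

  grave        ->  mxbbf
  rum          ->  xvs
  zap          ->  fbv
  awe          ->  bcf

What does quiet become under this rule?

The shift depends on letter class: consonant g→m is +6, but vowel a→b is +1. Vowels shift forward by 1 and consonants shift forward by 6.
For quiet: q(cons)+6=w, u(vowel)+1=v, i(vowel)+1=j, e(vowel)+1=f, t(cons)+6=z.

wvjfz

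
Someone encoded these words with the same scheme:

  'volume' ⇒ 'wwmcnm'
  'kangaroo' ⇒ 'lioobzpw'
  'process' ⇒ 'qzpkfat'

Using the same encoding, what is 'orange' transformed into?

Shifts by position in volume: pos 0: v→w (+1), pos 1: o→w (+8), pos 2: l→m (+1), pos 3: u→c (+8) — repeating every 2. A repeating key of period 2 is used — shifts +1, +8 over and over.
For orange: o+1=p, r+8=z, a+1=b, n+8=v, g+1=h, e+8=m.

pzbvhm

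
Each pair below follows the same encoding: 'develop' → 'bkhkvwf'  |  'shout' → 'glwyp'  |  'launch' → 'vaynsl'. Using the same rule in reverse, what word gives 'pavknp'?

Each letter's alphabet position (a=0..z=25) is mapped through 9·x+0 mod 26 — an affine cipher.
Decoding pavknp: p(15)→3·(15−0)≡19=t; a(0)→3·(0−0)≡0=a; v(21)→3·(21−0)≡11=l; k(10)→3·(10−0)≡4=e; n(13)→3·(13−0)≡13=n; p(15)→3·(15−0)≡19=t (all mod 26).

talent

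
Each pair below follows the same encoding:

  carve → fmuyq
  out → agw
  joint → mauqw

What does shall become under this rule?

Two shifts are in play — +12 for a/e/i/o/u, +3 for every other letter.
On shall: s(cons)+3=v, h(cons)+3=k, a(vowel)+12=m, l(cons)+3=o, l(cons)+3=o.

vkmoo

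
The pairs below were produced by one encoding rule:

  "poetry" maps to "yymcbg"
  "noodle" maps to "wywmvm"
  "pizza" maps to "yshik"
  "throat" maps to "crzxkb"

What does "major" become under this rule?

vkrxb

A repeating key of period 3 is used — shifts +9, +10, +8 over and over.
Applying it to major: m+9=v, a+10=k, j+8=r, o+9=x, r+10=b.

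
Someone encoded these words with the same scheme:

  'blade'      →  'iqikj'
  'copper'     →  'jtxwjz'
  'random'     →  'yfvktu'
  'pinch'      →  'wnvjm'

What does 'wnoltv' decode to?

Shifts by position in blade: pos 0: b→i (+7), pos 1: l→q (+5), pos 2: a→i (+8), pos 3: d→k (+7), pos 4: e→j (+5) — repeating every 3. The shifts repeat in a cycle of length 3: positions 0,1,… shift by +7, +5, +8, then the pattern repeats.
Reversing it on wnoltv: w−7=p, n−5=i, o−8=g, l−7=e, t−5=o, v−8=n.

pigeon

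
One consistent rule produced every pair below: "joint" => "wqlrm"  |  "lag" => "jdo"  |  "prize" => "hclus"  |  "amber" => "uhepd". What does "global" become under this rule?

oderoj

The output letters match the input read backwards, each shifted +3: joint reversed is tnioj. Two steps: reverse the string, then apply a Caesar shift of +3.
Applying it to global: reverse → labolg; then shift: l+3=o, a+3=d, b+3=e, o+3=r, l+3=o, g+3=j.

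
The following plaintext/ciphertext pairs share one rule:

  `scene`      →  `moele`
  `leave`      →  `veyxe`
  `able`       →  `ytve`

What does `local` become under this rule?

vgoyv

s(18)→m(12) and c(2)→o(14) fit y≡21x+24 (mod 26); the inverse of 21 mod 26 is 5. This is an affine cipher: with a=0,…,z=25, each position x becomes (21x+24) mod 26.
On local: l(11)→21·11+24≡21=v; o(14)→21·14+24≡6=g; c(2)→21·2+24≡14=o; a(0)→21·0+24≡24=y; l(11)→21·11+24≡21=v (all mod 26).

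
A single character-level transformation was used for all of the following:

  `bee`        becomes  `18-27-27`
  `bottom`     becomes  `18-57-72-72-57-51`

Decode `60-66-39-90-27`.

prize

b(#2)→18 and e(#5)→27: differences scale by 3, so n = 3·pos + 12. Each letter becomes 3×(its alphabet position, a=1..z=26) + 12.
Undoing it on 60-66-39-90-27: 60→(60−12)÷3=16=p, 66→(66−12)÷3=18=r, 39→(39−12)÷3=9=i, 90→(90−12)÷3=26=z, 27→(27−12)÷3=5=e.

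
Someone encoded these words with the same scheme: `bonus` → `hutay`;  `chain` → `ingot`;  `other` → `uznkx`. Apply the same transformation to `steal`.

Compare letters: b→h is +6, o→u is +6, n→t is +6 — a constant shift. This is a Caesar cipher with shift 6.
On steal: s+6=y, t+6=z, e+6=k, a+6=g, l+6=r.

yzkgr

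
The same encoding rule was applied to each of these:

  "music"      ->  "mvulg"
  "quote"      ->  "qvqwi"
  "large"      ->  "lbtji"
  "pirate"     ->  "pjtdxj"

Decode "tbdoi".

The shift increases by 1 at each position, starting from +0: 0, 1, 2, ….
Reversing it on tbdoi: t−0=t, b−1=a, d−2=b, o−3=l, i−4=e.

table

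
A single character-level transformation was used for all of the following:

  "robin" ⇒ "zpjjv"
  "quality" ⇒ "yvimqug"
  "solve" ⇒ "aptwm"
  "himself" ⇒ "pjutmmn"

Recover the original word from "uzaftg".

It's a Vigenère-style cipher with numeric key [8,1]: position i shifts by key[i mod 2].
Undoing it on uzaftg: u−8=m, z−1=y, a−8=s, f−1=e, t−8=l, g−1=f.

myself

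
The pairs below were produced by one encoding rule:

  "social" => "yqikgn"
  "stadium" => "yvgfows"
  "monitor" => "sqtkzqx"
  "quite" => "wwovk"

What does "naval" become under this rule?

tcbcr

Shifts by position in social: pos 0: s→y (+6), pos 1: o→q (+2), pos 2: c→i (+6), pos 3: i→k (+2) — repeating every 2. The shifts repeat in a cycle of length 2: positions 0,1,… shift by +6, +2, then the pattern repeats.
Applying it to naval: n+6=t, a+2=c, v+6=b, a+2=c, l+6=r.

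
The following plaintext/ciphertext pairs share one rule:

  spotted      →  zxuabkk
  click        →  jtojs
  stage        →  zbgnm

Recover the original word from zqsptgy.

similar

Shifts by position in spotted: pos 0: s→z (+7), pos 1: p→x (+8), pos 2: o→u (+6), pos 3: t→a (+7), pos 4: t→b (+8), pos 5: e→k (+6) — repeating every 3. It's a Vigenère-style cipher with numeric key [7,8,6]: position i shifts by key[i mod 3].
Decoding zqsptgy: z−7=s, q−8=i, s−6=m, p−7=i, t−8=l, g−6=a, y−7=r.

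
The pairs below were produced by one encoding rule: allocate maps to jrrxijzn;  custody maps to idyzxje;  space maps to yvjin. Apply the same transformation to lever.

Two shifts are in play — +9 for a/e/i/o/u, +6 for every other letter.
Applying it to lever: l(cons)+6=r, e(vowel)+9=n, v(cons)+6=b, e(vowel)+9=n, r(cons)+6=x.

rnbnx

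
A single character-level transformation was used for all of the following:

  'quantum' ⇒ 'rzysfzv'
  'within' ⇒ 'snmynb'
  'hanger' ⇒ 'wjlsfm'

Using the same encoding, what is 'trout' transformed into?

yztwy

The output letters match the input read backwards, each shifted +5: quantum reversed is mutnauq. Two steps: reverse the string, then apply a Caesar shift of +5.
Applying it to trout: reverse → tuort; then shift: t+5=y, u+5=z, o+5=t, r+5=w, t+5=y.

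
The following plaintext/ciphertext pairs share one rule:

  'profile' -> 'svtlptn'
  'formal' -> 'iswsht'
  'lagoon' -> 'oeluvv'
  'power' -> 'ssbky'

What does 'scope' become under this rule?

vgtvl

In profile: p→s is +3, r→v is +4, o→t is +5, f→l is +6 — the shift increases by 1 each position. Each letter shifts forward by (position + 3), i.e. 3, 4, 5, … — the shift grows by one for each successive letter.
On scope: s+3=v, c+4=g, o+5=t, p+6=v, e+7=l.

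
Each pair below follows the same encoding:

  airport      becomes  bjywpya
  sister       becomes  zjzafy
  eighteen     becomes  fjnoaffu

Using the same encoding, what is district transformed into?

The shift depends on letter class: consonant r→y is +7, but vowel a→b is +1. Two shifts are in play — +1 for a/e/i/o/u, +7 for every other letter.
Applying it to district: d(cons)+7=k, i(vowel)+1=j, s(cons)+7=z, t(cons)+7=a, r(cons)+7=y, i(vowel)+1=j, c(cons)+7=j, t(cons)+7=a.

kjzayjja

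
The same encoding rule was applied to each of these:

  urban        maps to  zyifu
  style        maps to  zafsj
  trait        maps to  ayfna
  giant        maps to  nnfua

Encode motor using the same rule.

Vowels shift forward by 5 and consonants shift forward by 7.
For motor: m(cons)+7=t, o(vowel)+5=t, t(cons)+7=a, o(vowel)+5=t, r(cons)+7=y.

ttaty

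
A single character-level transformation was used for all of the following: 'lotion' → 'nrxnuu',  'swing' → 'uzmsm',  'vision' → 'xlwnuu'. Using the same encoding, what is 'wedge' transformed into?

In lotion: l→n is +2, o→r is +3, t→x is +4, i→n is +5 — the shift increases by 1 each position. Letter i (0-indexed) is shifted by i+2, so successive shifts are 2, 3, 4, ….
Applying it to wedge: w+2=y, e+3=h, d+4=h, g+5=l, e+6=k.

yhhlk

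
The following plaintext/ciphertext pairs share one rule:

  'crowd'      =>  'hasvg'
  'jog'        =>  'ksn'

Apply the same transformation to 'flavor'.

The output letters match the input read backwards, each shifted +4: crowd reversed is dworc. Two steps: reverse the string, then apply a Caesar shift of +4.
For flavor: reverse → rovalf; then shift: r+4=v, o+4=s, v+4=z, a+4=e, l+4=p, f+4=j.

vszepj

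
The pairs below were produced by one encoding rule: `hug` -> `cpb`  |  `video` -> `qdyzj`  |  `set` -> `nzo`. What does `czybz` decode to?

hedge

Compare letters: h→c is +21, u→p is +21, g→b is +21 — a constant shift. This is a Caesar cipher with shift 21.
Reversing it on czybz: c−21=h, z−21=e, y−21=d, b−21=g, z−21=e.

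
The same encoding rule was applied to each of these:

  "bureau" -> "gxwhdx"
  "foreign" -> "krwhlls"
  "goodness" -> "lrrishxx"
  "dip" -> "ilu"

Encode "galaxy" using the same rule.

The shift depends on letter class: consonant b→g is +5, but vowel u→x is +3. The rule splits by letter class: vowels +3, consonants +5.
For galaxy: g(cons)+5=l, a(vowel)+3=d, l(cons)+5=q, a(vowel)+3=d, x(cons)+5=c, y(cons)+5=d.

ldqdcd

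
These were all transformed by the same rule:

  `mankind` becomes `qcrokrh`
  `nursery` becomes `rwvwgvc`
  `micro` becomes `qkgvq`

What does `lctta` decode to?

Shifts by position in mankind: pos 0: m→q (+4), pos 1: a→c (+2), pos 2: n→r (+4), pos 3: k→o (+4), pos 4: i→k (+2), pos 5: n→r (+4) — repeating every 3. A repeating key of period 3 is used — shifts +4, +2, +4 over and over.
Reversing it on lctta: l−4=h, c−2=a, t−4=p, t−4=p, a−2=y.

happy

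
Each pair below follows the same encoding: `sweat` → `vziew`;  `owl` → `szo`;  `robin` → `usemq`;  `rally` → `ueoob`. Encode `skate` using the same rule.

The shift depends on letter class: consonant s→v is +3, but vowel e→i is +4. Vowels shift forward by 4 and consonants shift forward by 3.
On skate: s(cons)+3=v, k(cons)+3=n, a(vowel)+4=e, t(cons)+3=w, e(vowel)+4=i.

vnewi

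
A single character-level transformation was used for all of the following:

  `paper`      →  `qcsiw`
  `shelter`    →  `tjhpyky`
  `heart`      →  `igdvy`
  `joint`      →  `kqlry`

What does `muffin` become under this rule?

nwijnt

In paper: p→q is +1, a→c is +2, p→s is +3, e→i is +4 — the shift increases by 1 each position. Each letter shifts forward by (position + 1), i.e. 1, 2, 3, … — the shift grows by one for each successive letter.
Applying it to muffin: m+1=n, u+2=w, f+3=i, f+4=j, i+5=n, n+6=t.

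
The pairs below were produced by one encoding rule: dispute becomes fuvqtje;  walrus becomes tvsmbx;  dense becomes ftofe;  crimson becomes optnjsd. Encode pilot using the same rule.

The output letters match the input read backwards, each shifted +1: dispute reversed is etupsid. Read the word backwards and shift each letter +1.
Applying it to pilot: reverse → tolip; then shift: t+1=u, o+1=p, l+1=m, i+1=j, p+1=q.

upmjq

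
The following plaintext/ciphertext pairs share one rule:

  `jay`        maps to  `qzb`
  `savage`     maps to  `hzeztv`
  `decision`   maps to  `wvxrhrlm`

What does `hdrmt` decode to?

Each pair mirrors across the alphabet (j↔q, a↔z, y↔b): positions sum to 25. Letters are reflected about the middle of the alphabet (position → 25−position): Atbash.
Undoing it on hdrmt: h↔s, d↔w, r↔i, m↔n, t↔g.

swing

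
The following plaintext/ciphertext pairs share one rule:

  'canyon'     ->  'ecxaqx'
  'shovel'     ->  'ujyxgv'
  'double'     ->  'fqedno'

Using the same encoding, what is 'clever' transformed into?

Shifts by position in canyon: pos 0: c→e (+2), pos 1: a→c (+2), pos 2: n→x (+10), pos 3: y→a (+2), pos 4: o→q (+2), pos 5: n→x (+10) — repeating every 3. It's a Vigenère-style cipher with numeric key [2,2,10]: position i shifts by key[i mod 3].
For clever: c+2=e, l+2=n, e+10=o, v+2=x, e+2=g, r+10=b.

enoxgb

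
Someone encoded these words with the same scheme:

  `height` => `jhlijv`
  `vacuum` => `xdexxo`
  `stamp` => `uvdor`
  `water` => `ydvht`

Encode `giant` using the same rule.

ildpv

The rule splits by letter class: vowels +3, consonants +2.
For giant: g(cons)+2=i, i(vowel)+3=l, a(vowel)+3=d, n(cons)+2=p, t(cons)+2=v.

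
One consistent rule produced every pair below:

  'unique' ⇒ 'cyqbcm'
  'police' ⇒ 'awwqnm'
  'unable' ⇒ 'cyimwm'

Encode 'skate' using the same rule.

Vowels shift forward by 8 and consonants shift forward by 11.
Applying it to skate: s(cons)+11=d, k(cons)+11=v, a(vowel)+8=i, t(cons)+11=e, e(vowel)+8=m.

dviem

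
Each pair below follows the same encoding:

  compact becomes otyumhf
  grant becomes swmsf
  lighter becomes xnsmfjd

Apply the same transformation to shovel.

emaaqq

Shifts by position in compact: pos 0: c→o (+12), pos 1: o→t (+5), pos 2: m→y (+12), pos 3: p→u (+5) — repeating every 2. A repeating key of period 2 is used — shifts +12, +5 over and over.
For shovel: s+12=e, h+5=m, o+12=a, v+5=a, e+12=q, l+5=q.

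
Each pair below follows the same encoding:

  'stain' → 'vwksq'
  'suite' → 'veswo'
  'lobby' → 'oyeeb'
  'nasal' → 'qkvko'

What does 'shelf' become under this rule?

The shift depends on letter class: consonant s→v is +3, but vowel a→k is +10. The rule splits by letter class: vowels +10, consonants +3.
For shelf: s(cons)+3=v, h(cons)+3=k, e(vowel)+10=o, l(cons)+3=o, f(cons)+3=i.

vkooi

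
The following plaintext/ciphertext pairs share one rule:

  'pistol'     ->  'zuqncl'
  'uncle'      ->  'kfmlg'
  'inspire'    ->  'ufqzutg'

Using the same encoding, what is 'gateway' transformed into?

asngesy

Each letter's alphabet position (a=0..z=25) is mapped through 23·x+18 mod 26 — an affine cipher.
For gateway: g(6)→23·6+18≡0=a; a(0)→23·0+18≡18=s; t(19)→23·19+18≡13=n; e(4)→23·4+18≡6=g; w(22)→23·22+18≡4=e; a(0)→23·0+18≡18=s; y(24)→23·24+18≡24=y (all mod 26).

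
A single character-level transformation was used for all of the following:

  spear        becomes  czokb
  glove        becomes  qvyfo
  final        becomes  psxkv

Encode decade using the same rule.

Compare letters: s→c is +10, p→z is +10, e→o is +10 — a constant shift. Each letter is shifted forward by 10 in the alphabet (a Caesar shift of +10).
Applying it to decade: d+10=n, e+10=o, c+10=m, a+10=k, d+10=n, e+10=o.

nomkno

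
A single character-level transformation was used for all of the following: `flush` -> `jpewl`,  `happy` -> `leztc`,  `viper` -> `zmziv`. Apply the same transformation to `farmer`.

Shifts by position in flush: pos 0: f→j (+4), pos 1: l→p (+4), pos 2: u→e (+10), pos 3: s→w (+4), pos 4: h→l (+4) — repeating every 3. The shifts repeat in a cycle of length 3: positions 0,1,… shift by +4, +4, +10, then the pattern repeats.
For farmer: f+4=j, a+4=e, r+10=b, m+4=q, e+4=i, r+10=b.

jebqib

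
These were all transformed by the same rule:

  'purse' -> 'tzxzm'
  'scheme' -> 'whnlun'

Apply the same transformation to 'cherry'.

gmkyzh

In purse: p→t is +4, u→z is +5, r→x is +6, s→z is +7 — the shift increases by 1 each position. Letter i (0-indexed) is shifted by i+4, so successive shifts are 4, 5, 6, ….
Applying it to cherry: c+4=g, h+5=m, e+6=k, r+7=y, r+8=z, y+9=h.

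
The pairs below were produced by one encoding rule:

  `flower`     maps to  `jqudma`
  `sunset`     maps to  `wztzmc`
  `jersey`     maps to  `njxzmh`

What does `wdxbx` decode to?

syrup

In flower: f→j is +4, l→q is +5, o→u is +6, w→d is +7 — the shift increases by 1 each position. Letter i (0-indexed) is shifted by i+4, so successive shifts are 4, 5, 6, ….
Reversing it on wdxbx: w−4=s, d−5=y, x−6=r, b−7=u, x−8=p.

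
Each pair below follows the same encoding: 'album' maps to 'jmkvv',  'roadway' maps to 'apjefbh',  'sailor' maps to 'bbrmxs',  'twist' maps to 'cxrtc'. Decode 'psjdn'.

It's a Vigenère-style cipher with numeric key [9,1]: position i shifts by key[i mod 2].
Reversing it on psjdn: p−9=g, s−1=r, j−9=a, d−1=c, n−9=e.

grace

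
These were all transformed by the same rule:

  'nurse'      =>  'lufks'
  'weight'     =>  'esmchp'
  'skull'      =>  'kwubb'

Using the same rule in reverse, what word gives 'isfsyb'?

n(13)→l(11) and u(20)→u(20) fit y≡5x+24 (mod 26); the inverse of 5 mod 26 is 21. Each letter's alphabet position (a=0..z=25) is mapped through 5·x+24 mod 26 — an affine cipher.
Decoding isfsyb: i(8)→21·(8−24)≡2=c; s(18)→21·(18−24)≡4=e; f(5)→21·(5−24)≡17=r; s(18)→21·(18−24)≡4=e; y(24)→21·(24−24)≡0=a; b(1)→21·(1−24)≡11=l (all mod 26).

cereal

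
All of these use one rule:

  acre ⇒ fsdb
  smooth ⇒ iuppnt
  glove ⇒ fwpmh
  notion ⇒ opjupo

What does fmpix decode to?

The output letters match the input read backwards, each shifted +1: acre reversed is erca. Two steps: reverse the string, then apply a Caesar shift of +1.
Decoding fmpix: shift back: f−1=e, m−1=l, p−1=o, i−1=h, x−1=w → elohw; then reverse → whole.

whole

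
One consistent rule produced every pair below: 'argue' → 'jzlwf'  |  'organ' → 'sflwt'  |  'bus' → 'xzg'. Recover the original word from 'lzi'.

dug

Read the word backwards and shift each letter +5.
Decoding lzi: shift back: l−5=g, z−5=u, i−5=d → gud; then reverse → dug.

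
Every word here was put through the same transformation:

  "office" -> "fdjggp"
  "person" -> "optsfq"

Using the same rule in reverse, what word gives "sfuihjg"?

The output letters match the input read backwards, each shifted +1: office reversed is eciffo. The word is reversed, then every letter is shifted forward by 1.
Undoing it on sfuihjg: shift back: s−1=r, f−1=e, u−1=t, i−1=h, h−1=g, j−1=i, g−1=f → rethgif; then reverse → fighter.

fighter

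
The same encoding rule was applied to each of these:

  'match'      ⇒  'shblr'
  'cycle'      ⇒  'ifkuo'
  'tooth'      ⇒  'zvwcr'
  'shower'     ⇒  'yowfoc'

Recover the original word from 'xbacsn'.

rustic

In match: m→s is +6, a→h is +7, t→b is +8, c→l is +9 — the shift increases by 1 each position. The shift increases by 1 at each position, starting from +6: 6, 7, 8, ….
Reversing it on xbacsn: x−6=r, b−7=u, a−8=s, c−9=t, s−10=i, n−11=c.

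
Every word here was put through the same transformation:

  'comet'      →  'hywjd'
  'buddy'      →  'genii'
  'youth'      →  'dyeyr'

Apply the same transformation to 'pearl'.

A repeating key of period 3 is used — shifts +5, +10, +10 over and over.
Applying it to pearl: p+5=u, e+10=o, a+10=k, r+5=w, l+10=v.

uokwv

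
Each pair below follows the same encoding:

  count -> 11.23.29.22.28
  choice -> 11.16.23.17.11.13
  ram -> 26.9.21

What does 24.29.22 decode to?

pun

c is letter #3 and maps to 11: an offset of 8. The number is (letter's place in the alphabet, a=1) + 8.
Reversing it on 24.29.22: 24→(24−8)÷1=16=p, 29→(29−8)÷1=21=u, 22→(22−8)÷1=14=n.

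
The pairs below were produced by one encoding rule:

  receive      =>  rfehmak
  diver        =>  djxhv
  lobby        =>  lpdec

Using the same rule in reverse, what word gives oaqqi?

Letter i (0-indexed) is shifted by i+0, so successive shifts are 0, 1, 2, ….
Undoing it on oaqqi: o−0=o, a−1=z, q−2=o, q−3=n, i−4=e.

ozone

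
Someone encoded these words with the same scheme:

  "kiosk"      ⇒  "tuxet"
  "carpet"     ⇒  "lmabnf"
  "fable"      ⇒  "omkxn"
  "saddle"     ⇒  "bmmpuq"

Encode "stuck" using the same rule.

bfdot

The shifts repeat in a cycle of length 2: positions 0,1,… shift by +9, +12, then the pattern repeats.
On stuck: s+9=b, t+12=f, u+9=d, c+12=o, k+9=t.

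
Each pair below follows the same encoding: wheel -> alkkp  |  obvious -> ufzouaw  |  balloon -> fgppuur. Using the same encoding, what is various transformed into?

zgvouaw

The shift depends on letter class: consonant w→a is +4, but vowel e→k is +6. The rule splits by letter class: vowels +6, consonants +4.
On various: v(cons)+4=z, a(vowel)+6=g, r(cons)+4=v, i(vowel)+6=o, o(vowel)+6=u, u(vowel)+6=a, s(cons)+4=w.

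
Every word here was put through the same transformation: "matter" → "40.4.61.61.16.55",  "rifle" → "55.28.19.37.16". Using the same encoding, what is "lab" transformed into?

37.4.7

Each letter becomes 3×(its alphabet position, a=1..z=26) + 1.
On lab: l=12→37, a=1→4, b=2→7.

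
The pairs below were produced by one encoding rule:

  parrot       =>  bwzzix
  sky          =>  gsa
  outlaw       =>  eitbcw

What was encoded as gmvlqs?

The output letters match the input read backwards, each shifted +8: parrot reversed is torrap. Read the word backwards and shift each letter +8.
Undoing it on gmvlqs: shift back: g−8=y, m−8=e, v−8=n, l−8=d, q−8=i, s−8=k → yendik; then reverse → kidney.

kidney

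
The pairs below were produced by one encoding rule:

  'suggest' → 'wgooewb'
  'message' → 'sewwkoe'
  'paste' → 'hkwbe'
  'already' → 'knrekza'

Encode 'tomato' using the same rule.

bcskbc

Treating letters as 0–25, the rule is x ↦ 5x + 10 (mod 26).
Applying it to tomato: t(19)→5·19+10≡1=b; o(14)→5·14+10≡2=c; m(12)→5·12+10≡18=s; a(0)→5·0+10≡10=k; t(19)→5·19+10≡1=b; o(14)→5·14+10≡2=c (all mod 26).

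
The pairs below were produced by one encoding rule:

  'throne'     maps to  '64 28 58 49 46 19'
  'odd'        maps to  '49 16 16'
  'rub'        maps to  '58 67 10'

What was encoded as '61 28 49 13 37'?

t(#20)→64 and h(#8)→28: differences scale by 3, so n = 3·pos + 4. Each letter becomes 3×(its alphabet position, a=1..z=26) + 4.
Decoding 61 28 49 13 37: 61→(61−4)÷3=19=s, 28→(28−4)÷3=8=h, 49→(49−4)÷3=15=o, 13→(13−4)÷3=3=c, 37→(37−4)÷3=11=k.

shock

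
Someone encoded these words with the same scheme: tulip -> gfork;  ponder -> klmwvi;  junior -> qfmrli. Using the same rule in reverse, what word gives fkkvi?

This is the alphabet-reversal cipher (Atbash): a becomes z, b becomes y, etc.
Decoding fkkvi: f↔u, k↔p, k↔p, v↔e, i↔r.

upper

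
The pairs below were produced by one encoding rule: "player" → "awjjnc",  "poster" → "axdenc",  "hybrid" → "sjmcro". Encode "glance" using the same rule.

rwjynn

The shift depends on letter class: consonant p→a is +11, but vowel a→j is +9. The rule splits by letter class: vowels +9, consonants +11.
For glance: g(cons)+11=r, l(cons)+11=w, a(vowel)+9=j, n(cons)+11=y, c(cons)+11=n, e(vowel)+9=n.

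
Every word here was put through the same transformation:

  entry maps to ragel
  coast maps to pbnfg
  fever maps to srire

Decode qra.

Each letter is shifted forward by 13 in the alphabet (a Caesar shift of +13).
Decoding qra: q−13=d, r−13=e, a−13=n.

den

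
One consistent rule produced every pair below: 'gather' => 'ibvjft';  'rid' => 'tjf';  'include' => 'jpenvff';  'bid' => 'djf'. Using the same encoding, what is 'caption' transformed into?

ebrvjpp

The rule splits by letter class: vowels +1, consonants +2.
Applying it to caption: c(cons)+2=e, a(vowel)+1=b, p(cons)+2=r, t(cons)+2=v, i(vowel)+1=j, o(vowel)+1=p, n(cons)+2=p.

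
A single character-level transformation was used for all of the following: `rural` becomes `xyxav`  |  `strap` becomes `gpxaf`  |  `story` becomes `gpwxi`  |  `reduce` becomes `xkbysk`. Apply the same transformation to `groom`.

cxwwe

r(17)→x(23) and u(20)→y(24) fit y≡9x+0 (mod 26); the inverse of 9 mod 26 is 3. This is an affine cipher: with a=0,…,z=25, each position x becomes (9x+0) mod 26.
On groom: g(6)→9·6+0≡2=c; r(17)→9·17+0≡23=x; o(14)→9·14+0≡22=w; o(14)→9·14+0≡22=w; m(12)→9·12+0≡4=e (all mod 26).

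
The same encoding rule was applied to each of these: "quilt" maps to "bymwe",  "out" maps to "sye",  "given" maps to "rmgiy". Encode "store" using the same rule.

Vowels shift forward by 4 and consonants shift forward by 11.
On store: s(cons)+11=d, t(cons)+11=e, o(vowel)+4=s, r(cons)+11=c, e(vowel)+4=i.

desci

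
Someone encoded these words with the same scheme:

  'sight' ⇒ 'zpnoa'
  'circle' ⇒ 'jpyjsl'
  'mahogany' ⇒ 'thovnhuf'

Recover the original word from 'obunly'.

hunger

Compare letters: s→z is +7, i→p is +7, g→n is +7 — a constant shift. Every letter moves 7 places later in the alphabet, wrapping around z→a.
Reversing it on obunly: o−7=h, b−7=u, u−7=n, n−7=g, l−7=e, y−7=r.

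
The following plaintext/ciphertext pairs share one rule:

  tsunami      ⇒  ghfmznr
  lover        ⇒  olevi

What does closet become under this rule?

xolhvg

Each pair mirrors across the alphabet (t↔g, s↔h, u↔f): positions sum to 25. Letters are reflected about the middle of the alphabet (position → 25−position): Atbash.
Applying it to closet: c↔x, l↔o, o↔l, s↔h, e↔v, t↔g.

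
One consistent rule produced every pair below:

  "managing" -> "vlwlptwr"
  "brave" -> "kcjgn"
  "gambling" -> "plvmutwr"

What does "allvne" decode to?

racket

Shifts by position in managing: pos 0: m→v (+9), pos 1: a→l (+11), pos 2: n→w (+9), pos 3: a→l (+11) — repeating every 2. A repeating key of period 2 is used — shifts +9, +11 over and over.
Undoing it on allvne: a−9=r, l−11=a, l−9=c, v−11=k, n−9=e, e−11=t.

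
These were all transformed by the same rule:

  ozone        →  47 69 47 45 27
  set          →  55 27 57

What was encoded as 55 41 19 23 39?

With a=1..z=26, the number is 2·pos + 17.
Undoing it on 55 41 19 23 39: 55→(55−17)÷2=19=s, 41→(41−17)÷2=12=l, 19→(19−17)÷2=1=a, 23→(23−17)÷2=3=c, 39→(39−17)÷2=11=k.

slack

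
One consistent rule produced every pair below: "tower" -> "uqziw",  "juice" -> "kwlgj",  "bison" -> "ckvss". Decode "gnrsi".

Letter i (0-indexed) is shifted by i+1, so successive shifts are 1, 2, 3, ….
Decoding gnrsi: g−1=f, n−2=l, r−3=o, s−4=o, i−5=d.

flood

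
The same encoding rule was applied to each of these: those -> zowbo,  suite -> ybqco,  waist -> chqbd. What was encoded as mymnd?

greet

In those: t→z is +6, h→o is +7, o→w is +8, s→b is +9 — the shift increases by 1 each position. Each letter shifts forward by (position + 6), i.e. 6, 7, 8, … — the shift grows by one for each successive letter.
Reversing it on mymnd: m−6=g, y−7=r, m−8=e, n−9=e, d−10=t.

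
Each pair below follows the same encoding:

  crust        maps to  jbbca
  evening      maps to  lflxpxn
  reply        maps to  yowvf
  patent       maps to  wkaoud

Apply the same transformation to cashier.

jkzrpoy

A repeating key of period 2 is used — shifts +7, +10 over and over.
On cashier: c+7=j, a+10=k, s+7=z, h+10=r, i+7=p, e+10=o, r+7=y.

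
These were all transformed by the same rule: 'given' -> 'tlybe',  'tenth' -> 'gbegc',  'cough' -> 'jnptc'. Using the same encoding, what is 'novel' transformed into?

enybm

g(6)→t(19) and i(8)→l(11) fit y≡9x+17 (mod 26); the inverse of 9 mod 26 is 3. This is an affine cipher: with a=0,…,z=25, each position x becomes (9x+17) mod 26.
Applying it to novel: n(13)→9·13+17≡4=e; o(14)→9·14+17≡13=n; v(21)→9·21+17≡24=y; e(4)→9·4+17≡1=b; l(11)→9·11+17≡12=m (all mod 26).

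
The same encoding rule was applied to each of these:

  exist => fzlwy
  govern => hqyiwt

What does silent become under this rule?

tkoisz

Letter i (0-indexed) is shifted by i+1, so successive shifts are 1, 2, 3, ….
For silent: s+1=t, i+2=k, l+3=o, e+4=i, n+5=s, t+6=z.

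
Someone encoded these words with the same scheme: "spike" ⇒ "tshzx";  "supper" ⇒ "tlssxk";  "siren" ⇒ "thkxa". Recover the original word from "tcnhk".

s(18)→t(19) and p(15)→s(18) fit y≡9x+13 (mod 26); the inverse of 9 mod 26 is 3. Each letter's alphabet position (a=0..z=25) is mapped through 9·x+13 mod 26 — an affine cipher.
Undoing it on tcnhk: t(19)→3·(19−13)≡18=s; c(2)→3·(2−13)≡19=t; n(13)→3·(13−13)≡0=a; h(7)→3·(7−13)≡8=i; k(10)→3·(10−13)≡17=r (all mod 26).

stair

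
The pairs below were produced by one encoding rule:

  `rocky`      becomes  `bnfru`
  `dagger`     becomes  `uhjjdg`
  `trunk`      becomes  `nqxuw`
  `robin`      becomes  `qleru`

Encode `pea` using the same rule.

dhs

The output letters match the input read backwards, each shifted +3: rocky reversed is ykcor. The word is reversed, then every letter is shifted forward by 3.
For pea: reverse → aep; then shift: a+3=d, e+3=h, p+3=s.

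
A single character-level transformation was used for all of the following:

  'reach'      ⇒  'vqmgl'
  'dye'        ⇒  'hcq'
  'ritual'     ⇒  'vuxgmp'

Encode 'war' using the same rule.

The rule splits by letter class: vowels +12, consonants +4.
Applying it to war: w(cons)+4=a, a(vowel)+12=m, r(cons)+4=v.

amv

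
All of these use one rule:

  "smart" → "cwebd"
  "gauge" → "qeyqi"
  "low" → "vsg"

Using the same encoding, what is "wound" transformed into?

The shift depends on letter class: consonant s→c is +10, but vowel a→e is +4. Two shifts are in play — +4 for a/e/i/o/u, +10 for every other letter.
For wound: w(cons)+10=g, o(vowel)+4=s, u(vowel)+4=y, n(cons)+10=x, d(cons)+10=n.

gsyxn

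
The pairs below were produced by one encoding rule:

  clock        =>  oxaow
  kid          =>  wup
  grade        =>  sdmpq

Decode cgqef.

quest

Compare letters: c→o is +12, l→x is +12, o→a is +12 — a constant shift. Each letter is shifted forward by 12 in the alphabet (a Caesar shift of +12).
Reversing it on cgqef: c−12=q, g−12=u, q−12=e, e−12=s, f−12=t.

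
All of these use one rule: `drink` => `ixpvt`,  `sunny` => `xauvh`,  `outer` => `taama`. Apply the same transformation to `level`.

qkcmu

In drink: d→i is +5, r→x is +6, i→p is +7, n→v is +8 — the shift increases by 1 each position. The shift increases by 1 at each position, starting from +5: 5, 6, 7, ….
On level: l+5=q, e+6=k, v+7=c, e+8=m, l+9=u.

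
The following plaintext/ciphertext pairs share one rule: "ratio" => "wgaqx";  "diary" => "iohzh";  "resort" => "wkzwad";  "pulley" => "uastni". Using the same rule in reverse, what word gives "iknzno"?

degree

Each letter shifts forward by (position + 5), i.e. 5, 6, 7, … — the shift grows by one for each successive letter.
Reversing it on iknzno: i−5=d, k−6=e, n−7=g, z−8=r, n−9=e, o−10=e.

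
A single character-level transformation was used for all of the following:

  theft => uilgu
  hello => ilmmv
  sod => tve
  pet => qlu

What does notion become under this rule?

ovupvo

The shift depends on letter class: consonant t→u is +1, but vowel e→l is +7. Two shifts are in play — +7 for a/e/i/o/u, +1 for every other letter.
For notion: n(cons)+1=o, o(vowel)+7=v, t(cons)+1=u, i(vowel)+7=p, o(vowel)+7=v, n(cons)+1=o.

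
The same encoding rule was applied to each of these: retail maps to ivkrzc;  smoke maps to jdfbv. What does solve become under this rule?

jfcmv

Each letter is shifted forward by 17 in the alphabet (a Caesar shift of +17).
Applying it to solve: s+17=j, o+17=f, l+17=c, v+17=m, e+17=v.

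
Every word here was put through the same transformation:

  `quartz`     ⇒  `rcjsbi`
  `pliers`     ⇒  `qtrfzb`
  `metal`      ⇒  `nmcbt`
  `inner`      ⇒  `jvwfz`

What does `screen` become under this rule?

Shifts by position in quartz: pos 0: q→r (+1), pos 1: u→c (+8), pos 2: a→j (+9), pos 3: r→s (+1), pos 4: t→b (+8), pos 5: z→i (+9) — repeating every 3. The shifts repeat in a cycle of length 3: positions 0,1,… shift by +1, +8, +9, then the pattern repeats.
Applying it to screen: s+1=t, c+8=k, r+9=a, e+1=f, e+8=m, n+9=w.

tkafmw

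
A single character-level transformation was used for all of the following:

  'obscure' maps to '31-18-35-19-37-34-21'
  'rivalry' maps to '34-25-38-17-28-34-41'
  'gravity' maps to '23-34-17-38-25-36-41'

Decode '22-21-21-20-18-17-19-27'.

feedback

Letters become their 1-based position plus 16 (so a→17, b→18, …).
Undoing it on 22-21-21-20-18-17-19-27: 22→(22−16)÷1=6=f, 21→(21−16)÷1=5=e, 21→(21−16)÷1=5=e, 20→(20−16)÷1=4=d, 18→(18−16)÷1=2=b, 17→(17−16)÷1=1=a, 19→(19−16)÷1=3=c, 27→(27−16)÷1=11=k.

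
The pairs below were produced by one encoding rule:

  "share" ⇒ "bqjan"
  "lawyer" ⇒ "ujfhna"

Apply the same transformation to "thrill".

Each letter is shifted forward by 9 in the alphabet (a Caesar shift of +9).
Applying it to thrill: t+9=c, h+9=q, r+9=a, i+9=r, l+9=u, l+9=u.

cqaruu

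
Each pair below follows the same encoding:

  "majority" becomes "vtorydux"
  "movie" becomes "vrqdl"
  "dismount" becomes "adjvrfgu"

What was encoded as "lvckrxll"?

m(12)→v(21) and a(0)→t(19) fit y≡11x+19 (mod 26); the inverse of 11 mod 26 is 19. This is an affine cipher: with a=0,…,z=25, each position x becomes (11x+19) mod 26.
Undoing it on lvckrxll: l(11)→19·(11−19)≡4=e; v(21)→19·(21−19)≡12=m; c(2)→19·(2−19)≡15=p; k(10)→19·(10−19)≡11=l; r(17)→19·(17−19)≡14=o; x(23)→19·(23−19)≡24=y; l(11)→19·(11−19)≡4=e; l(11)→19·(11−19)≡4=e (all mod 26).

employee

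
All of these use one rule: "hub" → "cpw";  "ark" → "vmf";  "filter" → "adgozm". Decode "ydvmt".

diary

Compare letters: h→c is +21, u→p is +21, b→w is +21 — a constant shift. It's a constant shift of +21 (ROT21).
Decoding ydvmt: y−21=d, d−21=i, v−21=a, m−21=r, t−21=y.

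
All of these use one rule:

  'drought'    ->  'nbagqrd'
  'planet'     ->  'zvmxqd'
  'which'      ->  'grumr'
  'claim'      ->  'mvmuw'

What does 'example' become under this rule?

qhmwzvq

The shift depends on letter class: consonant d→n is +10, but vowel o→a is +12. Vowels shift forward by 12 and consonants shift forward by 10.
Applying it to example: e(vowel)+12=q, x(cons)+10=h, a(vowel)+12=m, m(cons)+10=w, p(cons)+10=z, l(cons)+10=v, e(vowel)+12=q.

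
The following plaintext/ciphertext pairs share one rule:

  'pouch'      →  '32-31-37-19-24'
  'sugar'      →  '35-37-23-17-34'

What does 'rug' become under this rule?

34-37-23

p is letter #16 and maps to 32: an offset of 16. Letters become their 1-based position plus 16 (so a→17, b→18, …).
On rug: r=18→34, u=21→37, g=7→23.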